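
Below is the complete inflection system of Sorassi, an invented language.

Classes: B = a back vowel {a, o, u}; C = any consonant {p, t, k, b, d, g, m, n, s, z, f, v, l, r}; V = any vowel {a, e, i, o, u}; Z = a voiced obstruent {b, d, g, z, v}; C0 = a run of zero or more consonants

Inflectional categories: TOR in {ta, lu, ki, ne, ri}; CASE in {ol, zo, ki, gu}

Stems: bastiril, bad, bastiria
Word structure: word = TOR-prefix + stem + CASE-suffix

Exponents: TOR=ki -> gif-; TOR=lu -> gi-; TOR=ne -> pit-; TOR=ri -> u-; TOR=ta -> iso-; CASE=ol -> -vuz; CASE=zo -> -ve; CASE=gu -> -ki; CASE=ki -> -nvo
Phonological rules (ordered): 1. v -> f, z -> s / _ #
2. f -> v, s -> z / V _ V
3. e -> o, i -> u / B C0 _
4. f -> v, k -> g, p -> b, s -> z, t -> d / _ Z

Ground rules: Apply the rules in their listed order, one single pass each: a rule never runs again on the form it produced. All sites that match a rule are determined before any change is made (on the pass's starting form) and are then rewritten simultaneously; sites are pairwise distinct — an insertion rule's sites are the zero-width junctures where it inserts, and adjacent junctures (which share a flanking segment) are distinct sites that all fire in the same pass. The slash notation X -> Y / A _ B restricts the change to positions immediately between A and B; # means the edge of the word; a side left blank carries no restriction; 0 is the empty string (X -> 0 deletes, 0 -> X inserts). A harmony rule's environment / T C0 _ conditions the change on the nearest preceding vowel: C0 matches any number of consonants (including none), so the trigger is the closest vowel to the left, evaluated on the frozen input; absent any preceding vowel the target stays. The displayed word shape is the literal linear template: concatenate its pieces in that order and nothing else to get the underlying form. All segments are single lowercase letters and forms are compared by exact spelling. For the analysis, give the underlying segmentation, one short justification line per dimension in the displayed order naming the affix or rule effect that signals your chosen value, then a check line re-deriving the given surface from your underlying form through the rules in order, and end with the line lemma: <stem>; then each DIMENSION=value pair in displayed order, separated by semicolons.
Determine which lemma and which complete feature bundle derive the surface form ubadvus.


underlying: u-bad-vuz
TOR=ri - signalled by the affix u-
CASE=ol - signalled by the affix -vuz
check: ubadvuz -> ubadvus -> ubadvus -> ubadvus -> ubadvus
lemma: bad; TOR=ri; CASE=ol


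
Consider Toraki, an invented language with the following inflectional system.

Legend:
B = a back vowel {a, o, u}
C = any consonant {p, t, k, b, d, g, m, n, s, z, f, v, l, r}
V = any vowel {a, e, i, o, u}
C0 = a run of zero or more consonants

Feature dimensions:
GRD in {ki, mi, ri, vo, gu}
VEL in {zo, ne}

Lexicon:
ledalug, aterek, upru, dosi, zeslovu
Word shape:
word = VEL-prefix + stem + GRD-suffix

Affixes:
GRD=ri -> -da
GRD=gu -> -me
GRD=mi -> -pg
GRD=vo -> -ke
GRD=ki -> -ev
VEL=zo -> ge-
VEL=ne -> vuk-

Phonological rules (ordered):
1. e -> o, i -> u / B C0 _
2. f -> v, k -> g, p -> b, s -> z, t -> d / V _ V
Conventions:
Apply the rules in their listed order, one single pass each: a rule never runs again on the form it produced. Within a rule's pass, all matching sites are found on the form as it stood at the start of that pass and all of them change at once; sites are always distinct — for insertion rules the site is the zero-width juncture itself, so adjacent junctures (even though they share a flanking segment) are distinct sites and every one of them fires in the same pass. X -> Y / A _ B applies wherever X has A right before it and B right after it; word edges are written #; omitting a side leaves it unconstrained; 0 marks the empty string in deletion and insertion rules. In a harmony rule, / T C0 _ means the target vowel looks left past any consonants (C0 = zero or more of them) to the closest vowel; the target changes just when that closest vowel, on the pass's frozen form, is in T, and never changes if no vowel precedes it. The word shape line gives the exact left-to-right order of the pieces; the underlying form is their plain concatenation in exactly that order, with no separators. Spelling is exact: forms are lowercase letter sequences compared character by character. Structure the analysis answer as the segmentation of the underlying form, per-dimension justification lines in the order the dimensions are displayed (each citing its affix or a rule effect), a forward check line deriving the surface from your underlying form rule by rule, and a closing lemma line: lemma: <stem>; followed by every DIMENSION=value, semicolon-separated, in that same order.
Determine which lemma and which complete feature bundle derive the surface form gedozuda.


underlying: ge-dosi-da
GRD=ri - signalled by the affix -da
VEL=zo - signalled by the affix ge-
check: gedosida -> gedosuda -> gedozuda
lemma: dosi; GRD=ri; VEL=zo


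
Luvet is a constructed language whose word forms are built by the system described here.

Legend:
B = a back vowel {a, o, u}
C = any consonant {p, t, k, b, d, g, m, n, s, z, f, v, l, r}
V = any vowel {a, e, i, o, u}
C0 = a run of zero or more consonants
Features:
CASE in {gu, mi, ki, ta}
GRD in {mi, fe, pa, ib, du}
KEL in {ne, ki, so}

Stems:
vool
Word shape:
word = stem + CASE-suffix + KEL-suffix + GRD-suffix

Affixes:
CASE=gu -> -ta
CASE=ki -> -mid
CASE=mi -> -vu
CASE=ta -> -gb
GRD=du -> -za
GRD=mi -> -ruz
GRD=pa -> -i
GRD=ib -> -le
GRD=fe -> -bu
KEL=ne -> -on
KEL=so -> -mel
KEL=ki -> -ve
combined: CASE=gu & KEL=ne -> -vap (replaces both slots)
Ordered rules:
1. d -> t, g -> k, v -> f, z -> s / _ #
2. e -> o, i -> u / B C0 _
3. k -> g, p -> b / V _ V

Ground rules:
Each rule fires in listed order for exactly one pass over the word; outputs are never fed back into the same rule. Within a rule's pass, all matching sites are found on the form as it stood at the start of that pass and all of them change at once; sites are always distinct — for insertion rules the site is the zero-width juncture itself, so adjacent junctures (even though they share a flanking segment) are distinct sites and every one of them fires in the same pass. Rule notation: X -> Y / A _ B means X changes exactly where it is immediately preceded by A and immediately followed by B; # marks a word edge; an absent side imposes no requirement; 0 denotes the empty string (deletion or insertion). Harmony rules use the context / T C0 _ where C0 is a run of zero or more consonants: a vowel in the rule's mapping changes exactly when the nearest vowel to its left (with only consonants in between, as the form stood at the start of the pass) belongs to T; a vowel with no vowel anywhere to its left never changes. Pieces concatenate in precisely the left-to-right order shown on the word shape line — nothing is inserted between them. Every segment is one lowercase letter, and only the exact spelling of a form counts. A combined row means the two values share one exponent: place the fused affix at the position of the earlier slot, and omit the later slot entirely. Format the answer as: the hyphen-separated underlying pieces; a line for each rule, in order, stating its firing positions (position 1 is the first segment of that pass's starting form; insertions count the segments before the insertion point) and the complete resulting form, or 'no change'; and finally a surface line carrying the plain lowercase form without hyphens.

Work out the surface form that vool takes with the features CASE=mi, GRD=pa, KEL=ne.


underlying: vool-vu-on-i
1. d -> t, g -> k, v -> f, z -> s / _ #: no change
2. e -> o, i -> u / B C0 _: fires at position(s) 9: voolvuonu
3. k -> g, p -> b / V _ V: no change
surface: voolvuonu


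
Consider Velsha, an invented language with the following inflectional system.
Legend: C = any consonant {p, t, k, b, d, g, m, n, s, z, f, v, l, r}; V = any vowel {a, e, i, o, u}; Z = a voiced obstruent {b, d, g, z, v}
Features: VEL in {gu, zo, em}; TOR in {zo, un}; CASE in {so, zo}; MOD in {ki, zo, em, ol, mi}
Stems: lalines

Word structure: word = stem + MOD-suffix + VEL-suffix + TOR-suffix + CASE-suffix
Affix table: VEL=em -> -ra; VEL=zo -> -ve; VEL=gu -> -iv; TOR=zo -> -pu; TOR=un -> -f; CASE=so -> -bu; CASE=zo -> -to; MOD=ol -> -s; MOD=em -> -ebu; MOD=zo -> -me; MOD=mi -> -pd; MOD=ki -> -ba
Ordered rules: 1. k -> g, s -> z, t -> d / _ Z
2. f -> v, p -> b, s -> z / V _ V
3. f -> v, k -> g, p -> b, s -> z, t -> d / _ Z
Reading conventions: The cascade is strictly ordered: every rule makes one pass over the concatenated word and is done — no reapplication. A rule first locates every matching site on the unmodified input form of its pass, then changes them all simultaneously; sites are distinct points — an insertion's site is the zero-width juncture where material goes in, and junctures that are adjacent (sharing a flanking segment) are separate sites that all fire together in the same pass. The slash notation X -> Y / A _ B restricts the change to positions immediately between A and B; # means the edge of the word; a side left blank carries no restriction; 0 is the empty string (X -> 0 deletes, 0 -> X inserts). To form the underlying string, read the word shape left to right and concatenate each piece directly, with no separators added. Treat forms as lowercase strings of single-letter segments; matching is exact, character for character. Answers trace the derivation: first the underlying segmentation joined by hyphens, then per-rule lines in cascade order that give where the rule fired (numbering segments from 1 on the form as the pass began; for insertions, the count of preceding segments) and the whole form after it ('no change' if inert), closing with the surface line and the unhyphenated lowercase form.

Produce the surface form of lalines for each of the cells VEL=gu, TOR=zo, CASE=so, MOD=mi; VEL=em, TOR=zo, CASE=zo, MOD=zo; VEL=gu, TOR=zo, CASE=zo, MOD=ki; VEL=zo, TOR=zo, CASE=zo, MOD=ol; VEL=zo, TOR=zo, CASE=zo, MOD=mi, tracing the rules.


cell VEL=gu, TOR=zo, CASE=so, MOD=mi:
underlying: lalines-pd-iv-pu-bu
1. k -> g, s -> z, t -> d / _ Z: no change
2. f -> v, p -> b, s -> z / V _ V: no change
3. f -> v, k -> g, p -> b, s -> z, t -> d / _ Z: fires at position(s) 8: lalinesbdivpubu
surface: lalinesbdivpubu

cell VEL=em, TOR=zo, CASE=zo, MOD=zo:
underlying: lalines-me-ra-pu-to
1. k -> g, s -> z, t -> d / _ Z: no change
2. f -> v, p -> b, s -> z / V _ V: fires at position(s) 12: lalinesmerabuto
3. f -> v, k -> g, p -> b, s -> z, t -> d / _ Z: no change
surface: lalinesmerabuto

cell VEL=gu, TOR=zo, CASE=zo, MOD=ki:
underlying: lalines-ba-iv-pu-to
1. k -> g, s -> z, t -> d / _ Z: fires at position(s) 7: lalinezbaivputo
2. f -> v, p -> b, s -> z / V _ V: no change
3. f -> v, k -> g, p -> b, s -> z, t -> d / _ Z: no change
surface: lalinezbaivputo

cell VEL=zo, TOR=zo, CASE=zo, MOD=ol:
underlying: lalines-s-ve-pu-to
1. k -> g, s -> z, t -> d / _ Z: fires at position(s) 8: lalineszveputo
2. f -> v, p -> b, s -> z / V _ V: fires at position(s) 11: lalineszvebuto
3. f -> v, k -> g, p -> b, s -> z, t -> d / _ Z: fires at position(s) 7: lalinezzvebuto
surface: lalinezzvebuto

cell VEL=zo, TOR=zo, CASE=zo, MOD=mi:
underlying: lalines-pd-ve-pu-to
1. k -> g, s -> z, t -> d / _ Z: no change
2. f -> v, p -> b, s -> z / V _ V: fires at position(s) 12: lalinespdvebuto
3. f -> v, k -> g, p -> b, s -> z, t -> d / _ Z: fires at position(s) 8: lalinesbdvebuto
surface: lalinesbdvebuto


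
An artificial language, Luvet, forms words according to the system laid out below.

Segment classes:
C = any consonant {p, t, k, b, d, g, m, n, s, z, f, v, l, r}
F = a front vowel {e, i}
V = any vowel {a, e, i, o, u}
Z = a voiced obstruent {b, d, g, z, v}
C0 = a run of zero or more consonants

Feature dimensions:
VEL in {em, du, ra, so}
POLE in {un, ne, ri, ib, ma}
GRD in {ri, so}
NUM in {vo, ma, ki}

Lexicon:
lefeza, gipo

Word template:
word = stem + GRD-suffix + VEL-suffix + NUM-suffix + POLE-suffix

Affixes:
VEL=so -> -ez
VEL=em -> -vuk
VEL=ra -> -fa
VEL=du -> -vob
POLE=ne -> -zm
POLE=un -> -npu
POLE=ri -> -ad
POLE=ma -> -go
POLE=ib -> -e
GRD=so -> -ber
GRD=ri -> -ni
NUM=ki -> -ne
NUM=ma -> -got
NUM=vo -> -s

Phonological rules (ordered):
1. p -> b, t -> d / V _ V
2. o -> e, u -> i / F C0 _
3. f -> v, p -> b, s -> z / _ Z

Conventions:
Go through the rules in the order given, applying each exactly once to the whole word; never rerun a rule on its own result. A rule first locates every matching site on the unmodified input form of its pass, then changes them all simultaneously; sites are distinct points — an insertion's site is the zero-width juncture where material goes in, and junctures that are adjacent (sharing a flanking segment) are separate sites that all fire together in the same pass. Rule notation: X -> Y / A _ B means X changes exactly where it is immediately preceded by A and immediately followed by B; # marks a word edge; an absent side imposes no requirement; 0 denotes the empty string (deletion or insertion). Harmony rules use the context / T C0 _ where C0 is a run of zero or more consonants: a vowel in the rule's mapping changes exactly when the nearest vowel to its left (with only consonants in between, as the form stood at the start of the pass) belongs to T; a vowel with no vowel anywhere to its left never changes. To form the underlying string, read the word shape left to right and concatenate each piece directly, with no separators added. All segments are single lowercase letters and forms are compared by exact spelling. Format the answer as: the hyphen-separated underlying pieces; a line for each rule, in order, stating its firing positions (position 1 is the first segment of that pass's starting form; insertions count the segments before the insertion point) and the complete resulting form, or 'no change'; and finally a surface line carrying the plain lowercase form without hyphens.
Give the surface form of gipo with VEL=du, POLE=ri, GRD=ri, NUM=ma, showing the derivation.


underlying: gipo-ni-vob-got-ad
1. p -> b, t -> d / V _ V: fires at position(s) 3, 12: gibonivobgodad
2. o -> e, u -> i / F C0 _: fires at position(s) 4, 8: gibenivebgodad
3. f -> v, p -> b, s -> z / _ Z: no change
surface: gibenivebgodad


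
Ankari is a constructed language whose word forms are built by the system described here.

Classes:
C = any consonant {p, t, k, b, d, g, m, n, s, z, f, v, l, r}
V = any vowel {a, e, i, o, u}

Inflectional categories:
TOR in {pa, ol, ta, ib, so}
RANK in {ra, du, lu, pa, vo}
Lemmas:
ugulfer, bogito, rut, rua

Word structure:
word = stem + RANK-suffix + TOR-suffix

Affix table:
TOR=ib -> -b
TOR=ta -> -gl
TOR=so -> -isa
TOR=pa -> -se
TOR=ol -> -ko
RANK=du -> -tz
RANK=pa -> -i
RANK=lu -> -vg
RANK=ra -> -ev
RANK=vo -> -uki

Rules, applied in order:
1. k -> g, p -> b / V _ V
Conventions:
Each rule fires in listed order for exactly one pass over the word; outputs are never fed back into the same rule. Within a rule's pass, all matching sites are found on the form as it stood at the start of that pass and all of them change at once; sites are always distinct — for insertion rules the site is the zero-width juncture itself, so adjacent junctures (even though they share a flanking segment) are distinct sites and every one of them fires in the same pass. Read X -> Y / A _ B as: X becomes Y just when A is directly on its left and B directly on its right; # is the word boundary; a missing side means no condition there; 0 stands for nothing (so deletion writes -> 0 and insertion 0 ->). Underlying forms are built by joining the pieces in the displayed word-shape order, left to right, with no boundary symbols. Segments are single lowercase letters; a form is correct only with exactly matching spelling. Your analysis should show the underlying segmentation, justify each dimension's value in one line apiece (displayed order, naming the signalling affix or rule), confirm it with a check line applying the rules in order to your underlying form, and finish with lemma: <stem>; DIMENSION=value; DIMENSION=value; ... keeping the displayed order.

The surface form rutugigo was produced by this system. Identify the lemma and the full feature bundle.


underlying: rut-uki-ko
TOR=ol - signalled by the affix -ko
RANK=vo - signalled by the affix -uki
check: rutukiko -> rutugigo
lemma: rut; TOR=ol; RANK=vo


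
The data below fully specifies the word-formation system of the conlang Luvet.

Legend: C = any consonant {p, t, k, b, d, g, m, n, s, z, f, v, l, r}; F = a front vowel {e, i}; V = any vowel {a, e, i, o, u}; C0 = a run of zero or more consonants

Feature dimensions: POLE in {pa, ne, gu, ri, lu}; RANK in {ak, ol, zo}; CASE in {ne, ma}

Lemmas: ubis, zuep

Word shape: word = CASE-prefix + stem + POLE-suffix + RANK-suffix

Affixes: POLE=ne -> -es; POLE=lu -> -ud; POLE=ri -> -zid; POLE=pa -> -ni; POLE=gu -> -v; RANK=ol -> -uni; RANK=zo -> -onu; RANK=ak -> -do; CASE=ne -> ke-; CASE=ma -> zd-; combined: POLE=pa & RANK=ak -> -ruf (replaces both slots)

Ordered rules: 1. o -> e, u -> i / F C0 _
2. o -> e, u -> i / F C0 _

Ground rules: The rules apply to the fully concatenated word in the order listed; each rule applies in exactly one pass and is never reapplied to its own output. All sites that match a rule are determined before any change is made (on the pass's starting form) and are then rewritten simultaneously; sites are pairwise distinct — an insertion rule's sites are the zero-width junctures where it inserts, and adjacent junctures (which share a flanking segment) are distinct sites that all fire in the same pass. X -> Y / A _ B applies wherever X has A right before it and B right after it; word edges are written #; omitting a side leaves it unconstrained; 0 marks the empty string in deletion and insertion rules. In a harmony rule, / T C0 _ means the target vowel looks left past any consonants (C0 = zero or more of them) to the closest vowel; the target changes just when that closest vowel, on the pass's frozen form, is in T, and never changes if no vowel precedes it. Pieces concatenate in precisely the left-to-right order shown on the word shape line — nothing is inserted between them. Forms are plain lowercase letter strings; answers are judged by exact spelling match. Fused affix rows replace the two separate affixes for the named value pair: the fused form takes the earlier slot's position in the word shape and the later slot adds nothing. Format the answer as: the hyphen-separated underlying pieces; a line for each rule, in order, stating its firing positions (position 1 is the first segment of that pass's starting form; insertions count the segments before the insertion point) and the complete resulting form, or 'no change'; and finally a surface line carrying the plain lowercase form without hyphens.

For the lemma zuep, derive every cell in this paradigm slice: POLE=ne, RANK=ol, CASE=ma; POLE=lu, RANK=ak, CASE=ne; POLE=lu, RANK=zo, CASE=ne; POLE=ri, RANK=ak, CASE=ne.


cell POLE=ne, RANK=ol, CASE=ma:
underlying: zd-zuep-es-uni
1. o -> e, u -> i / F C0 _: fires at position(s) 9: zdzuepesini
2. o -> e, u -> i / F C0 _: no change
surface: zdzuepesini

cell POLE=lu, RANK=ak, CASE=ne:
underlying: ke-zuep-ud-do
1. o -> e, u -> i / F C0 _: fires at position(s) 4, 7: keziepiddo
2. o -> e, u -> i / F C0 _: fires at position(s) 10: keziepidde
surface: keziepidde

cell POLE=lu, RANK=zo, CASE=ne:
underlying: ke-zuep-ud-onu
1. o -> e, u -> i / F C0 _: fires at position(s) 4, 7: keziepidonu
2. o -> e, u -> i / F C0 _: fires at position(s) 9: keziepidenu
surface: keziepidenu

cell POLE=ri, RANK=ak, CASE=ne:
underlying: ke-zuep-zid-do
1. o -> e, u -> i / F C0 _: fires at position(s) 4, 11: keziepzidde
2. o -> e, u -> i / F C0 _: no change
surface: keziepzidde


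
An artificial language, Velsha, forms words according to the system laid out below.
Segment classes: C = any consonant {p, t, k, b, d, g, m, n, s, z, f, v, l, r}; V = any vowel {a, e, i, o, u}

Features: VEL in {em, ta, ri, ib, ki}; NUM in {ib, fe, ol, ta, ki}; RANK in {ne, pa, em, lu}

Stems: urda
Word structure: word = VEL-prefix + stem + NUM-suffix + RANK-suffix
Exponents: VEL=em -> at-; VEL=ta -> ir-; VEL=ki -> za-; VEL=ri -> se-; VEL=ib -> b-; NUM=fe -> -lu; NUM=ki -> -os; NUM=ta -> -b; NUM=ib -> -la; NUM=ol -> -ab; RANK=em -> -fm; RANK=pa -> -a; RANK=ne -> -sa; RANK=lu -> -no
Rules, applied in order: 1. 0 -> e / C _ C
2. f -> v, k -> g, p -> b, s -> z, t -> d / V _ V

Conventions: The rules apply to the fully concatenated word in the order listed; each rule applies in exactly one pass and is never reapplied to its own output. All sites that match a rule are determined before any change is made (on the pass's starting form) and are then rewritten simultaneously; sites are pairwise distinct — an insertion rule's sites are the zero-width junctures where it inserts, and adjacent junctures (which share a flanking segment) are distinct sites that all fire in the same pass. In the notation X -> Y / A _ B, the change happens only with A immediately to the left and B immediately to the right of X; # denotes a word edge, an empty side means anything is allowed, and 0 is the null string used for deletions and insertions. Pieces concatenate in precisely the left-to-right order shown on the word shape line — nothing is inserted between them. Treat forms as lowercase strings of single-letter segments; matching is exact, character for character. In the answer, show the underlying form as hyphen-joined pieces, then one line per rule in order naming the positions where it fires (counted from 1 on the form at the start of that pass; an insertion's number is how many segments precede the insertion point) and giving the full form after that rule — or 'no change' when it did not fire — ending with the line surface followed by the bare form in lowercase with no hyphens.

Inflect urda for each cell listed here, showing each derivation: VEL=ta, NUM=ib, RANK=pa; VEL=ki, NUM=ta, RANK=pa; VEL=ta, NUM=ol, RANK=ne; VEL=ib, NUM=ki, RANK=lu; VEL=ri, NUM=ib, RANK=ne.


cell VEL=ta, NUM=ib, RANK=pa:
underlying: ir-urda-la-a
1. 0 -> e / C _ C: inserts after position(s) 4: iruredalaa
2. f -> v, k -> g, p -> b, s -> z, t -> d / V _ V: no change
surface: iruredalaa

cell VEL=ki, NUM=ta, RANK=pa:
underlying: za-urda-b-a
1. 0 -> e / C _ C: inserts after position(s) 4: zauredaba
2. f -> v, k -> g, p -> b, s -> z, t -> d / V _ V: no change
surface: zauredaba

cell VEL=ta, NUM=ol, RANK=ne:
underlying: ir-urda-ab-sa
1. 0 -> e / C _ C: inserts after position(s) 4, 8: iruredaabesa
2. f -> v, k -> g, p -> b, s -> z, t -> d / V _ V: fires at position(s) 11: iruredaabeza
surface: iruredaabeza

cell VEL=ib, NUM=ki, RANK=lu:
underlying: b-urda-os-no
1. 0 -> e / C _ C: inserts after position(s) 3, 7: buredaoseno
2. f -> v, k -> g, p -> b, s -> z, t -> d / V _ V: fires at position(s) 8: buredaozeno
surface: buredaozeno

cell VEL=ri, NUM=ib, RANK=ne:
underlying: se-urda-la-sa
1. 0 -> e / C _ C: inserts after position(s) 4: seuredalasa
2. f -> v, k -> g, p -> b, s -> z, t -> d / V _ V: fires at position(s) 10: seuredalaza
surface: seuredalaza


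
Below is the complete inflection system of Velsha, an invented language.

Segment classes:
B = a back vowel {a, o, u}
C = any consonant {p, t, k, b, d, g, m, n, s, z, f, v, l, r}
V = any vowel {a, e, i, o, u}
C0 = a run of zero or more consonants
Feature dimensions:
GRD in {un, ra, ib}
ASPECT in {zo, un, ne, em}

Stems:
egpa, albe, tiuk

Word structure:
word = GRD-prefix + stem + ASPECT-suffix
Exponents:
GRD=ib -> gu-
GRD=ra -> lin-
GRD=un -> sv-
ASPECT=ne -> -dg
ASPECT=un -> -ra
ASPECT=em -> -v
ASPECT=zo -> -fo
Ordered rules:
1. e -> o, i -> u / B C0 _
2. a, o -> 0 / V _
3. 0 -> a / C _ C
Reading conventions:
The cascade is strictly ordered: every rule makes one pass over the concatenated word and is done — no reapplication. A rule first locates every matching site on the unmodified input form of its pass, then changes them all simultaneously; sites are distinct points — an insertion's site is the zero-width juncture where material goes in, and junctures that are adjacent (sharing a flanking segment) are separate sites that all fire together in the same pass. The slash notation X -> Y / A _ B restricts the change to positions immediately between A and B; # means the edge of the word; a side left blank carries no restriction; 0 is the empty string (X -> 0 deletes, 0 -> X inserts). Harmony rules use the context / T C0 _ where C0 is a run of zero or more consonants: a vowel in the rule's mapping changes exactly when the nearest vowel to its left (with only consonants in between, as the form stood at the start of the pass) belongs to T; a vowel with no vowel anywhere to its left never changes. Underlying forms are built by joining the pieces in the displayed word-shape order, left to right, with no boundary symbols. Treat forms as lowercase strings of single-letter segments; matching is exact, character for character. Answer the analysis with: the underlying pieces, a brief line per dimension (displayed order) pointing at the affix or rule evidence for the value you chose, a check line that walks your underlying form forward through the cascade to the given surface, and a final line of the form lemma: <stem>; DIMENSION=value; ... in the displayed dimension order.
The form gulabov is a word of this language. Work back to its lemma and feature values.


underlying: gu-albe-v
GRD=ib - signalled by the affix gu-
ASPECT=em - signalled by the affix -v
check: gualbev -> gualbov -> gulbov -> gulabov
lemma: albe; GRD=ib; ASPECT=em


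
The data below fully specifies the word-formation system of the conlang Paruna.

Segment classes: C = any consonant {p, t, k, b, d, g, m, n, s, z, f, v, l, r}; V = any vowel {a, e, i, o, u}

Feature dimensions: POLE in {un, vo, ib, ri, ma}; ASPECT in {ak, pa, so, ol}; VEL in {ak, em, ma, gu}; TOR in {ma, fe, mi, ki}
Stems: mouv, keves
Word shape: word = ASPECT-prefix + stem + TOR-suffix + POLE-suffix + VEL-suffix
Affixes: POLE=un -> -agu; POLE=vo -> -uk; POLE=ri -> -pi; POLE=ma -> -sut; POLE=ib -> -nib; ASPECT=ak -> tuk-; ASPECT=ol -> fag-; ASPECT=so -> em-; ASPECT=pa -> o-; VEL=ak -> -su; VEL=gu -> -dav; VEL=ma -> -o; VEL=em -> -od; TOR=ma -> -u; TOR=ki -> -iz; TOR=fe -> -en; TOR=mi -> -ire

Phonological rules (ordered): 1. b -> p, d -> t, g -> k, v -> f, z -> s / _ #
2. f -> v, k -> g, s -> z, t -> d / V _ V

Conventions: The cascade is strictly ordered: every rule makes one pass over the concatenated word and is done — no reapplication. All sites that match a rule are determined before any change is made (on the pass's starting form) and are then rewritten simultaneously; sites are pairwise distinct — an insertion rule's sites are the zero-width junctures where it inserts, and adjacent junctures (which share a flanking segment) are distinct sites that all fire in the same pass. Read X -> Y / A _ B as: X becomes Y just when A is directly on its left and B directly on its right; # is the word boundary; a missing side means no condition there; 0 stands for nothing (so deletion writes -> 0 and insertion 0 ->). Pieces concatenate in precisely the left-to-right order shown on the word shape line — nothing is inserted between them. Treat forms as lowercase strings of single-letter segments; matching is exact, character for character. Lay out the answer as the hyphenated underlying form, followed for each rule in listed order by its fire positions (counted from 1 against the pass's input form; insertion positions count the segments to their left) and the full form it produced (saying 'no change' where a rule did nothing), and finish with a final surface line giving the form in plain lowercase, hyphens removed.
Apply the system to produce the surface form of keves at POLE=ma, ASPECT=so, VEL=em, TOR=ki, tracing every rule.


underlying: em-keves-iz-sut-od
1. b -> p, d -> t, g -> k, v -> f, z -> s / _ #: fires at position(s) 14: emkevesizsutot
2. f -> v, k -> g, s -> z, t -> d / V _ V: fires at position(s) 7, 12: emkevezizsudot
surface: emkevezizsudot


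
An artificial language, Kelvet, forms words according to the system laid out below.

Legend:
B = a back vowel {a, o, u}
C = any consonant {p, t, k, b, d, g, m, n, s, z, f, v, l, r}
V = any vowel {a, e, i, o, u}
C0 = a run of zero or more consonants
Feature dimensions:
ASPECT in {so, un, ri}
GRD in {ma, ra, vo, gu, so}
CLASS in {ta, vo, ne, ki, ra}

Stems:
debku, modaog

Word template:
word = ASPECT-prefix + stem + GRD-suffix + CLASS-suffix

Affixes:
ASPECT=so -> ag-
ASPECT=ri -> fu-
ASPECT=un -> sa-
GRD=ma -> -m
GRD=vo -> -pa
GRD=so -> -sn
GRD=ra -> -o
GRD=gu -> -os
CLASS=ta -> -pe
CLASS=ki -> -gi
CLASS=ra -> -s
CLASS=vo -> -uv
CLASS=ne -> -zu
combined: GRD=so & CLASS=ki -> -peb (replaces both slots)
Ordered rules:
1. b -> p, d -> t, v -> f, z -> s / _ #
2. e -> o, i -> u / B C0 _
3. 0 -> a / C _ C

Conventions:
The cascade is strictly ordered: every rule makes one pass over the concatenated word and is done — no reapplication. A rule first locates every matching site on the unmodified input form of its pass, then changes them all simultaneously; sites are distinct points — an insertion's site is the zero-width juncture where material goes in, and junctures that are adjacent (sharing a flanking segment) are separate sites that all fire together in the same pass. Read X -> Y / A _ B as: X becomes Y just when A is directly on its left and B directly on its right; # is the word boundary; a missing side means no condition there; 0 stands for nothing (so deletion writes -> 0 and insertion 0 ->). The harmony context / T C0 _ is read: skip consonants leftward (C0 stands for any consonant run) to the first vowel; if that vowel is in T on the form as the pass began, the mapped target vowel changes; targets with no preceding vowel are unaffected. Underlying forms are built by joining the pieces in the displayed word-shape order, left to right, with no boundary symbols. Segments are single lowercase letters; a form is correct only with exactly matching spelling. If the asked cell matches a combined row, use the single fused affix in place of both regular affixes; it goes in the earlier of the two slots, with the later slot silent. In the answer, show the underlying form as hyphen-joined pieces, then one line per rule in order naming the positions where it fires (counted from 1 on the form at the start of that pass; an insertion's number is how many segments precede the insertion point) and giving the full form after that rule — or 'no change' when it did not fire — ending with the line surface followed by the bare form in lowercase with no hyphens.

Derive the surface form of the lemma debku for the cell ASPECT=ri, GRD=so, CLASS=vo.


underlying: fu-debku-sn-uv
1. b -> p, d -> t, v -> f, z -> s / _ #: fires at position(s) 11: fudebkusnuf
2. e -> o, i -> u / B C0 _: fires at position(s) 4: fudobkusnuf
3. 0 -> a / C _ C: inserts after position(s) 5, 8: fudobakusanuf
surface: fudobakusanuf


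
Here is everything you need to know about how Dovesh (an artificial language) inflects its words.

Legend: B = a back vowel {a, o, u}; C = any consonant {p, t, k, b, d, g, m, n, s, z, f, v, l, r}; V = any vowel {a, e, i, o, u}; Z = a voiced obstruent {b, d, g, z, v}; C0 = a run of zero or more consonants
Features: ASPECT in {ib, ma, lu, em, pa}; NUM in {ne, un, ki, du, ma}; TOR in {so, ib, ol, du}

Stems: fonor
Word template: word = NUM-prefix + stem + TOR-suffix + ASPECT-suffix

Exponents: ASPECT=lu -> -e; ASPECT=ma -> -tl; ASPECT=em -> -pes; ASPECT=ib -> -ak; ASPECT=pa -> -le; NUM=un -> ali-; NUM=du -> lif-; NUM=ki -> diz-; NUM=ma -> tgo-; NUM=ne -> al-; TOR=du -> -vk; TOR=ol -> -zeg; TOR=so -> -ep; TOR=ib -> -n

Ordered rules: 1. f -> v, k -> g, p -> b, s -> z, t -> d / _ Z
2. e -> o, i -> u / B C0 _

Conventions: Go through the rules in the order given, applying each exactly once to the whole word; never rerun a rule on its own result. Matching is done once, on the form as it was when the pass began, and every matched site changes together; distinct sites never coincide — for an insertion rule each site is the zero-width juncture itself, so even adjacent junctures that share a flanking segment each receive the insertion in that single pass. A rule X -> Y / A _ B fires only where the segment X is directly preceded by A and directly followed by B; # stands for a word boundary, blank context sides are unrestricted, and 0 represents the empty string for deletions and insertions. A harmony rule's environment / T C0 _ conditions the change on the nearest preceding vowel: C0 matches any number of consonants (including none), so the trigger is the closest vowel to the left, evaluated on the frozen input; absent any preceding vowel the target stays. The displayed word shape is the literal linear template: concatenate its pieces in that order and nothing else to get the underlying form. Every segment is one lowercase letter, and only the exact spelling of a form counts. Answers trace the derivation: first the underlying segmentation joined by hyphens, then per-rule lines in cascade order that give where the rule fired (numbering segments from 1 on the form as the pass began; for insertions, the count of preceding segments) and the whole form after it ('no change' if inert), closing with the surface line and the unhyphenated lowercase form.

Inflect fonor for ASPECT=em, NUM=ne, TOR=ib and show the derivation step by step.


underlying: al-fonor-n-pes
1. f -> v, k -> g, p -> b, s -> z, t -> d / _ Z: no change
2. e -> o, i -> u / B C0 _: fires at position(s) 10: alfonornpos
surface: alfonornpos


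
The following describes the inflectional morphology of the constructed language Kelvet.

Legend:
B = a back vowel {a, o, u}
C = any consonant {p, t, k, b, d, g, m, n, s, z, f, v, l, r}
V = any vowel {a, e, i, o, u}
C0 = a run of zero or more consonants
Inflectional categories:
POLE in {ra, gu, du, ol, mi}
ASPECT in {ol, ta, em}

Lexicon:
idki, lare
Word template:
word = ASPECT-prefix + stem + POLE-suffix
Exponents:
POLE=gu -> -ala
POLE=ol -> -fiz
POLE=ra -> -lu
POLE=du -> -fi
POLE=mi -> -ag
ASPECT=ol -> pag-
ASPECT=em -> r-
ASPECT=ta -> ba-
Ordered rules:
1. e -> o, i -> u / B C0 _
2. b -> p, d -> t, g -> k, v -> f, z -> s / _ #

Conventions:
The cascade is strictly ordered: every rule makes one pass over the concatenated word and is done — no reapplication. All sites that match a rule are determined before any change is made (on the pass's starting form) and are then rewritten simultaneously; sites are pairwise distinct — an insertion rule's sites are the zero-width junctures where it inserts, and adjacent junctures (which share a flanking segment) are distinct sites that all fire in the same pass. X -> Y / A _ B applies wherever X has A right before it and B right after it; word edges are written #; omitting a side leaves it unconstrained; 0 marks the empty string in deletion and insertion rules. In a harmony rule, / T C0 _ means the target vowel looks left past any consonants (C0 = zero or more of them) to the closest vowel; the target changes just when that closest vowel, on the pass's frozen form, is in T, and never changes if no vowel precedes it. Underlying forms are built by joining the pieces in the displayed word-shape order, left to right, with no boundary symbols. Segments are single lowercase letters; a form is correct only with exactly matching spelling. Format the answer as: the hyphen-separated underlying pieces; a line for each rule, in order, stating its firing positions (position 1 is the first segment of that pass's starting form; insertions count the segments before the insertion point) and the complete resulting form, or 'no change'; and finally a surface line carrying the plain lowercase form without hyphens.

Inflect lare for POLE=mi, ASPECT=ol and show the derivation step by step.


underlying: pag-lare-ag
1. e -> o, i -> u / B C0 _: fires at position(s) 7: paglaroag
2. b -> p, d -> t, g -> k, v -> f, z -> s / _ #: fires at position(s) 9: paglaroak
surface: paglaroak


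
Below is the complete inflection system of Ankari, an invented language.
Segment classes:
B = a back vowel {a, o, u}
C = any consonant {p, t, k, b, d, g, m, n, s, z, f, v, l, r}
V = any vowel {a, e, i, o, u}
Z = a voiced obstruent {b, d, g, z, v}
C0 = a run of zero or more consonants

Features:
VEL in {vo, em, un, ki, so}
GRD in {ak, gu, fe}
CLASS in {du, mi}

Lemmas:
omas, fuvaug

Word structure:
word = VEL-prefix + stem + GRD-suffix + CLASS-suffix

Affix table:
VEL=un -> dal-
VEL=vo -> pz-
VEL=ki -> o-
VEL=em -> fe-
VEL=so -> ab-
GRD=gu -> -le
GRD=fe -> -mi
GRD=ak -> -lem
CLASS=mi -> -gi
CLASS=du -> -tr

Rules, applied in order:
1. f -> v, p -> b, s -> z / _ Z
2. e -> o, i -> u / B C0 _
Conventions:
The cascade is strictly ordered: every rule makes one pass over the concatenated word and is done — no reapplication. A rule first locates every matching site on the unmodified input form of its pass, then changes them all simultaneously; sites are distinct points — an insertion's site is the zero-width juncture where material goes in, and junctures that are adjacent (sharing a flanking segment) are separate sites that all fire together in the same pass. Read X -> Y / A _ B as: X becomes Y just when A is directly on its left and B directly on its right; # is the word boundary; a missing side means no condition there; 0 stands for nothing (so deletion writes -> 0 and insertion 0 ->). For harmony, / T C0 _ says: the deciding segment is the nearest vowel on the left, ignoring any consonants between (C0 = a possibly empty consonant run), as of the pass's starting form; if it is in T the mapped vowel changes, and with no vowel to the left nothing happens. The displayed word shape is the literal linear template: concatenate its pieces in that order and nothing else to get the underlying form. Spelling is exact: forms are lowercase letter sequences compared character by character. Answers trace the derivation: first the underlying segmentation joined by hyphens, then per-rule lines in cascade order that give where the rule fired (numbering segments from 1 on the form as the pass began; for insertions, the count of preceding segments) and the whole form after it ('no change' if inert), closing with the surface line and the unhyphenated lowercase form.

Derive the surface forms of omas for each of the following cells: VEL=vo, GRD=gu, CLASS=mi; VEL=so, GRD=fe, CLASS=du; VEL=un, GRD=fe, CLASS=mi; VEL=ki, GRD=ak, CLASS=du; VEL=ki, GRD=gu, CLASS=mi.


cell VEL=vo, GRD=gu, CLASS=mi:
underlying: pz-omas-le-gi
1. f -> v, p -> b, s -> z / _ Z: fires at position(s) 1: bzomaslegi
2. e -> o, i -> u / B C0 _: fires at position(s) 8: bzomaslogi
surface: bzomaslogi

cell VEL=so, GRD=fe, CLASS=du:
underlying: ab-omas-mi-tr
1. f -> v, p -> b, s -> z / _ Z: no change
2. e -> o, i -> u / B C0 _: fires at position(s) 8: abomasmutr
surface: abomasmutr

cell VEL=un, GRD=fe, CLASS=mi:
underlying: dal-omas-mi-gi
1. f -> v, p -> b, s -> z / _ Z: no change
2. e -> o, i -> u / B C0 _: fires at position(s) 9: dalomasmugi
surface: dalomasmugi

cell VEL=ki, GRD=ak, CLASS=du:
underlying: o-omas-lem-tr
1. f -> v, p -> b, s -> z / _ Z: no change
2. e -> o, i -> u / B C0 _: fires at position(s) 7: oomaslomtr
surface: oomaslomtr

cell VEL=ki, GRD=gu, CLASS=mi:
underlying: o-omas-le-gi
1. f -> v, p -> b, s -> z / _ Z: no change
2. e -> o, i -> u / B C0 _: fires at position(s) 7: oomaslogi
surface: oomaslogi


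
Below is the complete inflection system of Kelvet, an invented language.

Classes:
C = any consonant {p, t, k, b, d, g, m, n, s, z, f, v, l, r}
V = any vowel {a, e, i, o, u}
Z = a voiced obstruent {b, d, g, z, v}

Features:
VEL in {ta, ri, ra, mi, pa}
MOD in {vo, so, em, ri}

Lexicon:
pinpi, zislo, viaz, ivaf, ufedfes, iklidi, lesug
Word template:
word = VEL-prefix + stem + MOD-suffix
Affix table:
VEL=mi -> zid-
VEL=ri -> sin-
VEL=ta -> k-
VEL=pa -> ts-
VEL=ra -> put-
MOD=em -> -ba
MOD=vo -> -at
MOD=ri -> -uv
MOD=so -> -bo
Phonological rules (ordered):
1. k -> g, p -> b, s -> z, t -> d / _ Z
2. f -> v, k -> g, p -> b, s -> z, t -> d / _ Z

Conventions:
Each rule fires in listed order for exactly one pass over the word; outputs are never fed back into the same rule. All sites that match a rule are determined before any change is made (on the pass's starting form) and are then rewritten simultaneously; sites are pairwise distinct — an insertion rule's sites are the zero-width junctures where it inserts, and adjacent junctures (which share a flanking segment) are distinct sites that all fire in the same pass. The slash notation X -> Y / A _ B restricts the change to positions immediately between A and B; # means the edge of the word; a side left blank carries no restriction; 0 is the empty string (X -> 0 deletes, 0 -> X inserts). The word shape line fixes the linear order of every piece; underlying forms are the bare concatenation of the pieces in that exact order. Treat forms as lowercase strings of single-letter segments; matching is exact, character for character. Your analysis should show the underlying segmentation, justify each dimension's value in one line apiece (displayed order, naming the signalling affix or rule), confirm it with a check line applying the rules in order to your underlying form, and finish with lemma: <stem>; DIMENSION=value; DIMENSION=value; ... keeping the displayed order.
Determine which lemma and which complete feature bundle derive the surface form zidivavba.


underlying: zid-ivaf-ba
VEL=mi - signalled by the affix zid-
MOD=em - signalled by the affix -ba
check: zidivafba -> zidivafba -> zidivavba
lemma: ivaf; VEL=mi; MOD=em
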